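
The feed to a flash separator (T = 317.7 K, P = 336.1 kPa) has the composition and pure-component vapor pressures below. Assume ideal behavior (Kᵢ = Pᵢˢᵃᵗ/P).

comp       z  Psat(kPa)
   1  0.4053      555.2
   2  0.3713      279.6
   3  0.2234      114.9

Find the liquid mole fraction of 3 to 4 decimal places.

x_3 = 0.2571

Raoult's law: Kᵢ = Pᵢˢᵃᵗ/P = Pᵢˢᵃᵗ/336.1.
  K_1 = 555.2/336.1 = 1.651889, K_2 = 279.6/336.1 = 0.831895, K_3 = 114.9/336.1 = 0.341863
Material balance + equilibrium reduce to Σ zᵢ(Kᵢ−1)/(1+V/F(Kᵢ−1)) = 0.
g(0) = ΣzᵢKᵢ − 1 = 0.0548 and g(1) = 1 − Σzᵢ/Kᵢ = -0.3452, so a root lies in (0, 1).
Iterate (Newton) starting at V/F = 0.5:
  V/F = 0.5000: g = -0.08802, g' = -0.3254 → V/F = 0.2295
  V/F = 0.2295: g = -0.00829, g' = -0.2759 → V/F = 0.1995
  V/F = 0.1995: g = -0.00003, g' = -0.2743 → V/F = 0.1994
Converged at V/F = 0.1994.
Compositions from xᵢ = zᵢ/(1+V/F(Kᵢ−1)), yᵢ = Kᵢxᵢ:
  1: x = 0.3587, y = 0.5925
  2: x = 0.3842, y = 0.3196
  3: x = 0.2571, y = 0.0879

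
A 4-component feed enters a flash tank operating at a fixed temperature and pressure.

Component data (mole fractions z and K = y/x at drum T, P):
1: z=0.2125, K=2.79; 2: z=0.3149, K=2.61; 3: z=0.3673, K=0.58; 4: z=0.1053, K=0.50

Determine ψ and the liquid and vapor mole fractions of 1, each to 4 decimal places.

Iterate (Newton) starting at ψ = 0.3:
  ψ = 0.3000: g = 0.35090, g' = -0.7806 → ψ = 0.7495
  ψ = 0.7495: g = 0.08284, g' = -0.4971 → ψ = 0.9162
  ψ = 0.9162: g = 0.00102, g' = -0.4918 → ψ = 0.9182
Converged at ψ = 0.9182.
Compositions from xᵢ = zᵢ/(1+ψ(Kᵢ−1)), yᵢ = Kᵢxᵢ:
  1: x = 0.0804, y = 0.2243
  2: x = 0.1271, y = 0.3316
  3: x = 0.5979, y = 0.3468
  4: x = 0.1947, y = 0.0973

ψ = 0.9182, x_1 = 0.0804, y_1 = 0.2243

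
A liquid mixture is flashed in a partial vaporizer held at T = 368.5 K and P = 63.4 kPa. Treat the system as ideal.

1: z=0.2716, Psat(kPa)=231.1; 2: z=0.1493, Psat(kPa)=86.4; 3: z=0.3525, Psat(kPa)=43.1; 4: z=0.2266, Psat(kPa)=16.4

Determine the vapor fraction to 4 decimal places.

Raoult's law: Kᵢ = Pᵢˢᵃᵗ/P = Pᵢˢᵃᵗ/63.4.
  K_1 = 231.1/63.4 = 3.645110, K_2 = 86.4/63.4 = 1.362776, K_3 = 43.1/63.4 = 0.679811, K_4 = 16.4/63.4 = 0.258675
Material balance + equilibrium reduce to Σ zᵢ(Kᵢ−1)/(1+ψ(Kᵢ−1)) = 0.
g(0) = ΣzᵢKᵢ − 1 = 0.4917 and g(1) = 1 − Σzᵢ/Kᵢ = -0.5786, so a root lies in (0, 1).
Newton iteration, ψ⁰ = 0.5:
  ψ = 0.5000: g = -0.04614, g' = -0.7320 → ψ = 0.4370
  ψ = 0.4370: g = 0.00029, g' = -0.7448 → ψ = 0.4374
Converged at ψ = 0.4374.

ψ = 0.4374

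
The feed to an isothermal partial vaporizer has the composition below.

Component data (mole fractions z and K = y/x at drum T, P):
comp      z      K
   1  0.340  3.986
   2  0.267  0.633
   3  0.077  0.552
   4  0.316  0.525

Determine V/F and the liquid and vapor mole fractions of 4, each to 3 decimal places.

V/F = 0.569, x_4 = 0.433, y_4 = 0.227

Rachford–Rice: g(V/F) = Σ zᵢ(Kᵢ−1)/(1+V/F(Kᵢ−1)) = 0.
g(0) = ΣzᵢKᵢ − 1 = 0.733 and g(1) = 1 − Σzᵢ/Kᵢ = -0.248, so a root lies in (0, 1).
Iterate (Newton) starting at V/F = 0.5:
  V/F = 0.500: g = 0.0459, g' = -0.690 → V/F = 0.567
  V/F = 0.567: g = 0.0019, g' = -0.637 → V/F = 0.569
Converged at V/F = 0.569.
Compositions from xᵢ = zᵢ/(1+V/F(Kᵢ−1)), yᵢ = Kᵢxᵢ:
  1: x = 0.126, y = 0.502
  2: x = 0.338, y = 0.214
  3: x = 0.103, y = 0.057
  4: x = 0.433, y = 0.227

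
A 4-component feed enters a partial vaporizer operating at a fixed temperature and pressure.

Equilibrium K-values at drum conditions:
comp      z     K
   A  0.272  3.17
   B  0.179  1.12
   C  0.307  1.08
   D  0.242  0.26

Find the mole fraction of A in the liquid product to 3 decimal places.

Iterate (Newton) starting at ψ = 0.61:
  ψ = 0.610: g = -0.0290, g' = -0.682 → ψ = 0.567
Converged at ψ = 0.567.
Compositions from xᵢ = zᵢ/(1+ψ(Kᵢ−1)), yᵢ = Kᵢxᵢ:
  A: x = 0.122, y = 0.387
  B: x = 0.168, y = 0.188
  C: x = 0.294, y = 0.317
  D: x = 0.417, y = 0.108

x_A = 0.122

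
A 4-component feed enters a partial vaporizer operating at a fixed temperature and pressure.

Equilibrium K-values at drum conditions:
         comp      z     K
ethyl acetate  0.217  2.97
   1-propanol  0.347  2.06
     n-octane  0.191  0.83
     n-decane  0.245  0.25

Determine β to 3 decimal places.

Let β = V/F and solve Σ zᵢ(Kᵢ−1)/(1+β(Kᵢ−1)) = 0.
g(0) = ΣzᵢKᵢ − 1 = 0.579 and g(1) = 1 − Σzᵢ/Kᵢ = -0.452, so a root lies in (0, 1).
Newton–Raphson from β = 0.5:
  β = 0.500: g = 0.1263, g' = -0.740 → β = 0.671
  β = 0.671: g = -0.0073, g' = -0.855 → β = 0.662
Converged at β = 0.662.

β = 0.662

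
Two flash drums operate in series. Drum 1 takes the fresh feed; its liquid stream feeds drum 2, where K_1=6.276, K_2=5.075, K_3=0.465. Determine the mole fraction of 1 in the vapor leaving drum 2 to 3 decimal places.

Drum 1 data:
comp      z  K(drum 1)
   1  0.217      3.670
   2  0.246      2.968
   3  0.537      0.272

Drum 1:
Let ψ₁ = V/F and solve Σ zᵢ(Kᵢ−1)/(1+ψ₁(Kᵢ−1)) = 0.
Check two-phase: ΣzᵢKᵢ = 1.673 > 1 and Σzᵢ/Kᵢ = 2.116 > 1, so g(0) = 0.673 > 0 and g(1) = -1.116 < 0.
Iterate (Newton) starting at ψ₁ = 0.35:
  ψ₁ = 0.350: g = 0.0616, g' = -1.260 → ψ₁ = 0.399
  ψ₁ = 0.399: g = 0.0009, g' = -1.227 → ψ₁ = 0.400
Converged at ψ₁ = 0.400.
Drum-1 compositions:
  1: x = 0.105, y = 0.385
  2: x = 0.138, y = 0.409
  3: x = 0.757, y = 0.206
Drum-2 feed = drum-1 liquid: z₂ = (0.1050, 0.1377, 0.7573).
Drum 2:
Iterate (Newton) starting at ψ₂ = 0.68:
  ψ₂ = 0.680: g = -0.3673, g' = -0.835 → ψ₂ = 0.240
  ψ₂ = 0.240: g = 0.0629, g' = -1.438 → ψ₂ = 0.284
  ψ₂ = 0.284: g = 0.0041, g' = -1.261 → ψ₂ = 0.287
Converged at ψ₂ = 0.287.
  1: x = 0.042, y = 0.262
  2: x = 0.063, y = 0.322
  3: x = 0.895, y = 0.416

y_1 (drum 2) = 0.262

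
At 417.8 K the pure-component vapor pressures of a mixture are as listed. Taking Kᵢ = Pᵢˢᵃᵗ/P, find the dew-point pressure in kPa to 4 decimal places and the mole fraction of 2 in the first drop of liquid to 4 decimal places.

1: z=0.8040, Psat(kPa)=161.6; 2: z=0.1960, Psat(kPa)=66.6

At the dew point ψ → 1, so Σzᵢ/Kᵢ = 1 with Kᵢ = Pᵢˢᵃᵗ/P ⇒ 1/P = Σzᵢ/Pᵢˢᵃᵗ.
1/P = 0.8040/161.6 + 0.1960/66.6 = 0.0079182 ⇒ P = 126.2915 kPa
xᵢ = zᵢP/Pᵢˢᵃᵗ ⇒ x_2 = 0.1960·126.2915/66.6 = 0.3717

Pdew = 126.2915 kPa, x_2 = 0.3717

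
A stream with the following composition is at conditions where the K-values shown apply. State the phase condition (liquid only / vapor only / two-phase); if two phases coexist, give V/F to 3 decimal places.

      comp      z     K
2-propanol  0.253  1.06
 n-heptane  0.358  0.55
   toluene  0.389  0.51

ΣzᵢKᵢ = 0.663; Σzᵢ/Kᵢ = 1.652.
Since ΣzᵢKᵢ < 1 the mixture is below its bubble point — single liquid phase.

liquid only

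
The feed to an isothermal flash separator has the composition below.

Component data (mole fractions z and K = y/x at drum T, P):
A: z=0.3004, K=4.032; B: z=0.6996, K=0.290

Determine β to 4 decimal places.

β = 0.1924

Let β = V/F and solve Σ zᵢ(Kᵢ−1)/(1+β(Kᵢ−1)) = 0.
Check two-phase: ΣzᵢKᵢ = 1.4141 > 1 and Σzᵢ/Kᵢ = 2.4869 > 1, so g(0) = 0.4141 > 0 and g(1) = -1.4869 < 0.
Binary case is linear: z₁(K₁−1)(1+β(K₂−1)) + z₂(K₂−1)(1+β(K₁−1)) = 0
⇒ β = [z₁(K₁−1)+z₂(K₂−1)] / [−(K₁−1)(K₂−1)] = 0.41410/2.15272 = 0.1924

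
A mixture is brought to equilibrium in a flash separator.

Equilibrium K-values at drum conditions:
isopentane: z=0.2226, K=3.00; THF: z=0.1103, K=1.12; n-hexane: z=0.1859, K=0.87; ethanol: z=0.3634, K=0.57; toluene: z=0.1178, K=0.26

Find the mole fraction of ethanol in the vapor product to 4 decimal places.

Rachford–Rice: g(V/F) = Σ zᵢ(Kᵢ−1)/(1+V/F(Kᵢ−1)) = 0.
Feasibility: ΣzᵢKᵢ = 1.1908, Σzᵢ/Kᵢ = 1.4770 — both > 1, two phases present.
Newton–Raphson from V/F = 0.5:
  V/F = 0.5000: g = -0.12819, g' = -0.4992 → V/F = 0.2432
  V/F = 0.2432: g = 0.00661, g' = -0.5876 → V/F = 0.2544
  V/F = 0.2544: g = 0.00005, g' = -0.5786 → V/F = 0.2545
Converged at V/F = 0.2545.
Compositions from xᵢ = zᵢ/(1+V/F(Kᵢ−1)), yᵢ = Kᵢxᵢ:
  isopentane: x = 0.1475, y = 0.4425
  THF: x = 0.1070, y = 0.1199
  n-hexane: x = 0.1923, y = 0.1673
  ethanol: x = 0.4081, y = 0.2326
  toluene: x = 0.1451, y = 0.0377

y_ethanol = 0.2326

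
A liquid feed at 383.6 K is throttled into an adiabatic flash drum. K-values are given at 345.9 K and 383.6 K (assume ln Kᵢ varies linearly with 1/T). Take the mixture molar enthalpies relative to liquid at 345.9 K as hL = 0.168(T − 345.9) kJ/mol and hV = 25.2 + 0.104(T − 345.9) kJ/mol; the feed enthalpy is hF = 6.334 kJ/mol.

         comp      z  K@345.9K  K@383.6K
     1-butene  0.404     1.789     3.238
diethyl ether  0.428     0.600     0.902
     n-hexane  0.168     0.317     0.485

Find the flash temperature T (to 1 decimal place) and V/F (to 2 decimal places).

Adiabatic flash: solve Rachford–Rice at each trial T, then check hF = ψ·hV(T) + (1−ψ)·hL(T).
  T = 345.9 K: K = (1.789, 0.600, 0.317), RR gives ψ = 0.084, H_out = 2.121 kJ/mol
  T = 383.6 K: K = (3.238, 0.902, 0.485), RR gives ψ = 1.000, H_out = 29.121 kJ/mol
  T = 364.8 K: K = (2.446, 0.744, 0.397), RR gives ψ = 0.657, H_out = 18.927 kJ/mol
  T = 355.4 K: K = (2.102, 0.670, 0.356), RR gives ψ = 0.402, H_out = 11.477 kJ/mol
  T = 350.6 K: K = (1.940, 0.634, 0.336), RR gives ψ = 0.253, H_out = 7.100 kJ/mol
  T = 348.2 K: K = (1.862, 0.617, 0.326), RR gives ψ = 0.171, H_out = 4.666 kJ/mol
Linear interpolation between T = 348.2 (H_out = 4.666) and T = 350.6 (H_out = 7.100) on hF = 6.334 gives T ≈ 349.8 K, at which ψ = 0.23.

T = 349.8 K, V/F = 0.23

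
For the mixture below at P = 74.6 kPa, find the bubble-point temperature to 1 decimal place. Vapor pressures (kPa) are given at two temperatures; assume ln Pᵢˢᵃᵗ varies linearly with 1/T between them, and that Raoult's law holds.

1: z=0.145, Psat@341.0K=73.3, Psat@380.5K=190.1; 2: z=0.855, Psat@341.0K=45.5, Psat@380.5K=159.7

T = 353.6 K

Bubble-point temperature: ΣzᵢPᵢˢᵃᵗ(T) = P. Interpolate ln Pᵢˢᵃᵗ = aᵢ + bᵢ/T.
  T = 341.0 K: ΣzᵢPᵢˢᵃᵗ = 49.53 kPa
  T = 380.5 K: ΣzᵢPᵢˢᵃᵗ = 164.11 kPa
  T = 360.8 K: ΣzᵢPᵢˢᵃᵗ = 93.14 kPa
  T = 350.9 K: ΣzᵢPᵢˢᵃᵗ = 68.49 kPa
  T = 355.9 K: ΣzᵢPᵢˢᵃᵗ = 80.16 kPa
  T = 353.4 K: ΣzᵢPᵢˢᵃᵗ = 74.14 kPa
Interpolating between 353.4 K and 355.9 K gives T ≈ 353.6 K.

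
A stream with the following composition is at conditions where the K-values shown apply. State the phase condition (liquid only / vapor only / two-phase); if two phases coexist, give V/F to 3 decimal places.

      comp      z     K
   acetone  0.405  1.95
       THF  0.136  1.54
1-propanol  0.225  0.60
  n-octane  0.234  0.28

ΣzᵢKᵢ = 1.200; Σzᵢ/Kᵢ = 1.507.
Both exceed 1, so a two-phase solution exists.
Newton iteration, ψ⁰ = 0.5:
  ψ = 0.500: g = -0.0571, g' = -0.545 → ψ = 0.395
  ψ = 0.395: g = -0.0022, g' = -0.508 → ψ = 0.391
Converged at ψ = 0.391.

two-phase, V/F = 0.391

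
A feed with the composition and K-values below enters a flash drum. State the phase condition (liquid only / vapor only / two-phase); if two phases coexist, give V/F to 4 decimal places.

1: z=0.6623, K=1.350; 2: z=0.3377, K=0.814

ΣzᵢKᵢ = 1.1690; Σzᵢ/Kᵢ = 0.9055.
Since Σzᵢ/Kᵢ < 1 the mixture is above its dew point — single vapor phase.

vapor only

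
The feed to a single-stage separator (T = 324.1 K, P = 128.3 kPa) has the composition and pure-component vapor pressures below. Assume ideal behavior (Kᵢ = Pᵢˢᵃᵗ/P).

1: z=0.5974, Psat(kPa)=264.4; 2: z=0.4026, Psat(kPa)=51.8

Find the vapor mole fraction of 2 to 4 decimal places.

Raoult's law: Kᵢ = Pᵢˢᵃᵗ/P = Pᵢˢᵃᵗ/128.3.
  K_1 = 264.4/128.3 = 2.060795, K_2 = 51.8/128.3 = 0.403741
Rachford–Rice: g(β) = Σ zᵢ(Kᵢ−1)/(1+β(Kᵢ−1)) = 0.
Feasibility: ΣzᵢKᵢ = 1.3937, Σzᵢ/Kᵢ = 1.2871 — both > 1, two phases present.
Newton–Raphson from β = 0.46:
  β = 0.4600: g = 0.09512, g' = -0.5754 → β = 0.6253
  β = 0.6253: g = -0.00177, g' = -0.6069 → β = 0.6224
Converged at β = 0.6224.
Compositions from xᵢ = zᵢ/(1+β(Kᵢ−1)), yᵢ = Kᵢxᵢ:
  1: x = 0.3598, y = 0.7415
  2: x = 0.6402, y = 0.2585

y_2 = 0.2585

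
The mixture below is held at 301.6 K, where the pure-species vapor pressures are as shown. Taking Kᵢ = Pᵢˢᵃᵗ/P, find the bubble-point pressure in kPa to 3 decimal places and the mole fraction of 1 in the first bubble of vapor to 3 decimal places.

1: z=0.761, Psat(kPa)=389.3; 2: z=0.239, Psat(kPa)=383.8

Pbub = 387.986 kPa, y_1 = 0.764

At the bubble point ψ → 0, so ΣzᵢKᵢ = 1 with Kᵢ = Pᵢˢᵃᵗ/P ⇒ P = ΣzᵢPᵢˢᵃᵗ.
P = 0.761·389.3 + 0.239·383.8 = 387.986 kPa
yᵢ = zᵢPᵢˢᵃᵗ/P ⇒ y_1 = 0.761·389.3/387.986 = 0.764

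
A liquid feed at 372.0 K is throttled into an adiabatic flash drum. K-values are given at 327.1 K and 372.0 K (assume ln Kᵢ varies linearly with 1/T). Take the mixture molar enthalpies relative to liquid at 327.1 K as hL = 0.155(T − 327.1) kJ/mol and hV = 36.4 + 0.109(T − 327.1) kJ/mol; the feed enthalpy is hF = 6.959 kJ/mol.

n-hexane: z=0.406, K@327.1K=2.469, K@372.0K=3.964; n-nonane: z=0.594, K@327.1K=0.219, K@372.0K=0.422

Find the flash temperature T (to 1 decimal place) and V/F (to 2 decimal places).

T = 332.5 K, V/F = 0.17

Adiabatic flash: solve Rachford–Rice at each trial T, then check hF = ψ·hV(T) + (1−ψ)·hL(T).
  T = 327.1 K: K = (2.469, 0.219), RR gives ψ = 0.115, H_out = 4.204 kJ/mol
  T = 372.0 K: K = (3.964, 0.422), RR gives ψ = 0.502, H_out = 24.196 kJ/mol
  T = 349.6 K: K = (3.178, 0.311), RR gives ψ = 0.316, H_out = 14.673 kJ/mol
  T = 338.4 K: K = (2.815, 0.263), RR gives ψ = 0.223, H_out = 9.760 kJ/mol
  T = 332.8 K: K = (2.641, 0.240), RR gives ψ = 0.172, H_out = 7.114 kJ/mol
  T = 330.0 K: K = (2.556, 0.230), RR gives ψ = 0.145, H_out = 5.716 kJ/mol
  T = 331.4 K: K = (2.598, 0.235), RR gives ψ = 0.159, H_out = 6.422 kJ/mol
Linear interpolation between T = 331.4 (H_out = 6.422) and T = 332.8 (H_out = 7.114) on hF = 6.959 gives T ≈ 332.5 K, at which ψ = 0.17.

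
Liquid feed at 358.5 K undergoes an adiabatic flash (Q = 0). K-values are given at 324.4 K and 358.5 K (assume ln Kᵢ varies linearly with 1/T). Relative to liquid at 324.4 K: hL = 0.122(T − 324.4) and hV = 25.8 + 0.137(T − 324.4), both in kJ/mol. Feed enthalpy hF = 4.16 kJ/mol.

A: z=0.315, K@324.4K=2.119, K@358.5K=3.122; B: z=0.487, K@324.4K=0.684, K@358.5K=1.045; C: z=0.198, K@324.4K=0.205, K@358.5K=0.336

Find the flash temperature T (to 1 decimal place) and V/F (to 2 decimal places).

T = 327.4 K, V/F = 0.15

Adiabatic flash: solve Rachford–Rice at each trial T, then check hF = ψ·hV(T) + (1−ψ)·hL(T).
  T = 324.4 K: K = (2.119, 0.684, 0.205), RR gives ψ = 0.075, H_out = 1.944 kJ/mol
  T = 358.5 K: K = (3.122, 1.045, 0.336), RR gives ψ = 0.780, H_out = 24.692 kJ/mol
  T = 341.4 K: K = (2.596, 0.854, 0.266), RR gives ψ = 0.448, H_out = 13.758 kJ/mol
  T = 332.9 K: K = (2.351, 0.766, 0.234), RR gives ψ = 0.269, H_out = 8.001 kJ/mol
  T = 328.6 K: K = (2.232, 0.724, 0.219), RR gives ψ = 0.173, H_out = 4.990 kJ/mol
  T = 326.5 K: K = (2.175, 0.704, 0.212), RR gives ψ = 0.125, H_out = 3.483 kJ/mol
Linear interpolation between T = 326.5 (H_out = 3.483) and T = 328.6 (H_out = 4.990) on hF = 4.16 gives T ≈ 327.4 K, at which ψ = 0.15.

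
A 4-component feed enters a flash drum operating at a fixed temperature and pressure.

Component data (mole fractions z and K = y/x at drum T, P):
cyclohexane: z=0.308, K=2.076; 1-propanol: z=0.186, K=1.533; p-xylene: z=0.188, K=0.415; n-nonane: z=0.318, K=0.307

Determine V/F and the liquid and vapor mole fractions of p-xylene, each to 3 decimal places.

Rachford–Rice: g(V/F) = Σ zᵢ(Kᵢ−1)/(1+V/F(Kᵢ−1)) = 0.
g(0) = ΣzᵢKᵢ − 1 = 0.100 and g(1) = 1 − Σzᵢ/Kᵢ = -0.759, so a root lies in (0, 1).
Iterate (Newton) starting at V/F = 0.5:
  V/F = 0.500: g = -0.1989, g' = -0.670 → V/F = 0.203
  V/F = 0.203: g = -0.0198, g' = -0.573 → V/F = 0.168
Converged at V/F = 0.168.
Compositions from xᵢ = zᵢ/(1+V/F(Kᵢ−1)), yᵢ = Kᵢxᵢ:
  cyclohexane: x = 0.261, y = 0.541
  1-propanol: x = 0.171, y = 0.262
  p-xylene: x = 0.209, y = 0.087
  n-nonane: x = 0.360, y = 0.111

V/F = 0.168, x_p-xylene = 0.209, y_p-xylene = 0.087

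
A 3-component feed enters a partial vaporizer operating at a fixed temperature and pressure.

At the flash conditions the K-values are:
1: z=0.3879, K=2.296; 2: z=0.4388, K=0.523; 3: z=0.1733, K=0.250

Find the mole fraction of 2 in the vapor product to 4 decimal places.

Newton–Raphson from ψ = 0.5:
  ψ = 0.5000: g = -0.17777, g' = -0.6616 → ψ = 0.2313
  ψ = 0.2313: g = -0.00574, g' = -0.6545 → ψ = 0.2225
Converged at ψ = 0.2225.
Compositions from xᵢ = zᵢ/(1+ψ(Kᵢ−1)), yᵢ = Kᵢxᵢ:
  1: x = 0.3011, y = 0.6912
  2: x = 0.4909, y = 0.2567
  3: x = 0.2080, y = 0.0520

y_2 = 0.2567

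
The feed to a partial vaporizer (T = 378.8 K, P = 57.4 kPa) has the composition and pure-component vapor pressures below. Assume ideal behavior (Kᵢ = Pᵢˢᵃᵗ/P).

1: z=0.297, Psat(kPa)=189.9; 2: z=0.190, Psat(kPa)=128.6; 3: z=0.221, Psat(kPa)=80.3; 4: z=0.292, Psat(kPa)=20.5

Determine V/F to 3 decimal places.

Raoult's law: Kᵢ = Pᵢˢᵃᵗ/P = Pᵢˢᵃᵗ/57.4.
  K_1 = 189.9/57.4 = 3.30836, K_2 = 128.6/57.4 = 2.24042, K_3 = 80.3/57.4 = 1.39895, K_4 = 20.5/57.4 = 0.35714
Material balance + equilibrium reduce to Σ zᵢ(Kᵢ−1)/(1+V/F(Kᵢ−1)) = 0.
g(0) = ΣzᵢKᵢ − 1 = 0.822 and g(1) = 1 − Σzᵢ/Kᵢ = -0.150, so a root lies in (0, 1).
Newton iteration, V/F⁰ = 0.5:
  V/F = 0.500: g = 0.2606, g' = -0.739 → V/F = 0.853
  V/F = 0.853: g = -0.0041, g' = -0.859 → V/F = 0.848
Converged at V/F = 0.848.

V/F = 0.848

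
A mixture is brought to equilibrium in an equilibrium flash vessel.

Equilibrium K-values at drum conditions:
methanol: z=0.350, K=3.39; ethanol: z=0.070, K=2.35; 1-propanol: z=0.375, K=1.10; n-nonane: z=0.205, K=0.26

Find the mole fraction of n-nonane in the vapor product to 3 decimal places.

y_n-nonane = 0.130

Iterate (Newton) starting at ψ = 0.5:
  ψ = 0.500: g = 0.2324, g' = -0.747 → ψ = 0.811
  ψ = 0.811: g = -0.0152, g' = -0.967 → ψ = 0.796
  ψ = 0.796: g = -0.0003, g' = -0.934 → ψ = 0.795
Converged at ψ = 0.795.
Compositions from xᵢ = zᵢ/(1+ψ(Kᵢ−1)), yᵢ = Kᵢxᵢ:
  methanol: x = 0.121, y = 0.409
  ethanol: x = 0.034, y = 0.079
  1-propanol: x = 0.347, y = 0.382
  n-nonane: x = 0.498, y = 0.130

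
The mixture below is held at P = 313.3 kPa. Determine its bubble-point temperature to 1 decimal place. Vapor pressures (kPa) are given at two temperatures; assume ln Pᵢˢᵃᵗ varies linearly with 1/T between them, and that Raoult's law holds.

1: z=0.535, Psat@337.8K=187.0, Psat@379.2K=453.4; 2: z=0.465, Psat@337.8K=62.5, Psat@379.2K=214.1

Bubble-point temperature: ΣzᵢPᵢˢᵃᵗ(T) = P. Interpolate ln Pᵢˢᵃᵗ = aᵢ + bᵢ/T.
  T = 337.8 K: ΣzᵢPᵢˢᵃᵗ = 129.11 kPa
  T = 379.2 K: ΣzᵢPᵢˢᵃᵗ = 342.13 kPa
  T = 358.5 K: ΣzᵢPᵢˢᵃᵗ = 215.55 kPa
  T = 368.9 K: ΣzᵢPᵢˢᵃᵗ = 273.45 kPa
  T = 374.0 K: ΣzᵢPᵢˢᵃᵗ = 305.96 kPa
  T = 376.6 K: ΣzᵢPᵢˢᵃᵗ = 323.65 kPa
Interpolating between 374.0 K and 376.6 K gives T ≈ 375.1 K.

T = 375.1 K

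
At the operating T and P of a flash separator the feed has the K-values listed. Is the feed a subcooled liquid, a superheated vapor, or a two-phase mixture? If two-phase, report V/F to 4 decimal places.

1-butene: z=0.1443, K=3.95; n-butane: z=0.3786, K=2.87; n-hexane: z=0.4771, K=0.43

ΣzᵢKᵢ = 1.8617; Σzᵢ/Kᵢ = 1.2780.
Both exceed 1, so a two-phase solution exists.
Iterate (Newton) starting at ψ = 0.51:
  ψ = 0.5100: g = 0.14895, g' = -0.8552 → ψ = 0.6842
  ψ = 0.6842: g = 0.00583, g' = -0.8092 → ψ = 0.6914
Converged at ψ = 0.6914.

two-phase, V/F = 0.6914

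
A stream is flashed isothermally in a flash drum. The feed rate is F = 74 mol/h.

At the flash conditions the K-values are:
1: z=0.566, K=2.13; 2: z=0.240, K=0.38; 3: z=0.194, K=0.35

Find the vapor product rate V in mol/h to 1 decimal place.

V = 37.7 mol/h

Rachford–Rice: g(β) = Σ zᵢ(Kᵢ−1)/(1+β(Kᵢ−1)) = 0.
Check two-phase: ΣzᵢKᵢ = 1.365 > 1 and Σzᵢ/Kᵢ = 1.452 > 1, so g(0) = 0.365 > 0 and g(1) = -0.452 < 0.
Newton–Raphson from β = 0.5:
  β = 0.500: g = 0.0062, g' = -0.669 → β = 0.509
Converged at β = 0.509.
Then V = β·F = 0.5093·74 = 37.7 mol/h and L = F − V = 36.3 mol/h.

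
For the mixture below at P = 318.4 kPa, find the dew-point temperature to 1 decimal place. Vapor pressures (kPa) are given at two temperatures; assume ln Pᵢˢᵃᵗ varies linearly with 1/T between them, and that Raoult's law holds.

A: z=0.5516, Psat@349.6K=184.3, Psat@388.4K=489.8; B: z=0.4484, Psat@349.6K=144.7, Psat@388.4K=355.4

Dew-point temperature: Σzᵢ·P/Pᵢˢᵃᵗ(T) = 1. Interpolate ln Pᵢˢᵃᵗ = aᵢ + bᵢ/T.
  T = 349.6 K: ΣzᵢP/Pᵢˢᵃᵗ = 1.9396
  T = 388.4 K: ΣzᵢP/Pᵢˢᵃᵗ = 0.7603
  T = 369.0 K: ΣzᵢP/Pᵢˢᵃᵗ = 1.1846
  T = 378.7 K: ΣzᵢP/Pᵢˢᵃᵗ = 0.9436
  T = 373.9 K: ΣzᵢP/Pᵢˢᵃᵗ = 1.0545
  T = 376.3 K: ΣzᵢP/Pᵢˢᵃᵗ = 0.9971
Interpolating between 373.9 K and 376.3 K gives T ≈ 376.2 K.

T = 376.2 K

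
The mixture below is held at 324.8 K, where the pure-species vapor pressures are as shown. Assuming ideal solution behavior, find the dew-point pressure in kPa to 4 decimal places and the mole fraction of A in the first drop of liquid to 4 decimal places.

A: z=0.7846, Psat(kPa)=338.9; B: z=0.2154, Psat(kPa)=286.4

Pdew = 326.0268 kPa, x_A = 0.7548

At the dew point ψ → 1, so Σzᵢ/Kᵢ = 1 with Kᵢ = Pᵢˢᵃᵗ/P ⇒ 1/P = Σzᵢ/Pᵢˢᵃᵗ.
1/P = 0.7846/338.9 + 0.2154/286.4 = 0.0030672 ⇒ P = 326.0268 kPa
xᵢ = zᵢP/Pᵢˢᵃᵗ ⇒ x_A = 0.7846·326.0268/338.9 = 0.7548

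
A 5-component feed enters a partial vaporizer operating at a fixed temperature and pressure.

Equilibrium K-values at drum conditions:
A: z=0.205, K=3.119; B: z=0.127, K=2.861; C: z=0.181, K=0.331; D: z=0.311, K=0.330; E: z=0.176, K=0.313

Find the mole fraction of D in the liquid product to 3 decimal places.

x_D = 0.349

Let β = V/F and solve Σ zᵢ(Kᵢ−1)/(1+β(Kᵢ−1)) = 0.
g(0) = ΣzᵢKᵢ − 1 = 0.220 and g(1) = 1 − Σzᵢ/Kᵢ = -1.162, so a root lies in (0, 1).
Newton–Raphson from β = 0.32:
  β = 0.320: g = -0.1673, g' = -0.993 → β = 0.152
  β = 0.152: g = 0.0115, g' = -1.172 → β = 0.161
Converged at β = 0.161.
Compositions from xᵢ = zᵢ/(1+β(Kᵢ−1)), yᵢ = Kᵢxᵢ:
  A: x = 0.153, y = 0.476
  B: x = 0.098, y = 0.279
  C: x = 0.203, y = 0.067
  D: x = 0.349, y = 0.115
  E: x = 0.198, y = 0.062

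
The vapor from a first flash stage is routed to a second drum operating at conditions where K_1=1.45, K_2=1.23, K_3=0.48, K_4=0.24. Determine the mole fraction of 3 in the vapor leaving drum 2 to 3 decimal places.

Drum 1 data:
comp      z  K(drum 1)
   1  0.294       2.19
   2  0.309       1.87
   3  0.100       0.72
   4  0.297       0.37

y_3 (drum 2) = 0.048

Drum 1:
Let ψ₁ = V/F and solve Σ zᵢ(Kᵢ−1)/(1+ψ₁(Kᵢ−1)) = 0.
g(0) = ΣzᵢKᵢ − 1 = 0.404 and g(1) = 1 − Σzᵢ/Kᵢ = -0.241, so a root lies in (0, 1).
Newton–Raphson from ψ₁ = 0.5:
  ψ₁ = 0.500: g = 0.1010, g' = -0.539 → ψ₁ = 0.687
  ψ₁ = 0.687: g = -0.0040, g' = -0.596 → ψ₁ = 0.681
Converged at ψ₁ = 0.681.
Drum-1 compositions:
  1: x = 0.162, y = 0.356
  2: x = 0.194, y = 0.363
  3: x = 0.124, y = 0.089
  4: x = 0.520, y = 0.192
Drum-2 feed = drum-1 vapor: z₂ = (0.3557, 0.3629, 0.0890, 0.1924).
Drum 2:
Iterate (Newton) starting at ψ₂ = 0.36:
  ψ₂ = 0.360: g = -0.0433, g' = -0.317 → ψ₂ = 0.223
  ψ₂ = 0.223: g = -0.0035, g' = -0.269 → ψ₂ = 0.210
Converged at ψ₂ = 0.210.
  1: x = 0.325, y = 0.471
  2: x = 0.346, y = 0.426
  3: x = 0.100, y = 0.048
  4: x = 0.229, y = 0.055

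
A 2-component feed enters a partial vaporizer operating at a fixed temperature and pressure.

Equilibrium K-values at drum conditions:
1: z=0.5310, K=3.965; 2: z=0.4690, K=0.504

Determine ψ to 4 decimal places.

ψ = 0.9124

Let ψ = V/F and solve Σ zᵢ(Kᵢ−1)/(1+ψ(Kᵢ−1)) = 0.
Check two-phase: ΣzᵢKᵢ = 2.3418 > 1 and Σzᵢ/Kᵢ = 1.0645 > 1, so g(0) = 1.3418 > 0 and g(1) = -0.0645 < 0.
Newton iteration, ψ⁰ = 0.5:
  ψ = 0.5000: g = 0.32487, g' = -0.9615 → ψ = 0.8379
  ψ = 0.8379: g = 0.05382, g' = -0.7223 → ψ = 0.9124
Converged at ψ = 0.9124.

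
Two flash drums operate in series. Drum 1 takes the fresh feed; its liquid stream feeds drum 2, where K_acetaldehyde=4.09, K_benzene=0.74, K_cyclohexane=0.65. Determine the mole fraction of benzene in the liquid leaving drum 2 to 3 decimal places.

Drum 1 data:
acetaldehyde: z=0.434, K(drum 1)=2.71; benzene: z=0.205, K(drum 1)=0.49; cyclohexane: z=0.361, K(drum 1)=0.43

Drum 1:
Let ψ₁ = V/F and solve Σ zᵢ(Kᵢ−1)/(1+ψ₁(Kᵢ−1)) = 0.
Feasibility: ΣzᵢKᵢ = 1.432, Σzᵢ/Kᵢ = 1.418 — both > 1, two phases present.
Newton iteration, ψ₁⁰ = 0.49:
  ψ₁ = 0.490: g = -0.0211, g' = -0.696 → ψ₁ = 0.460
Converged at ψ₁ = 0.460.
Drum-1 compositions:
  acetaldehyde: x = 0.243, y = 0.658
  benzene: x = 0.268, y = 0.131
  cyclohexane: x = 0.489, y = 0.210
Drum-2 feed = drum-1 liquid: z₂ = (0.2430, 0.2678, 0.4892).
Drum 2:
Let ψ₂ = V/F and solve Σ zᵢ(Kᵢ−1)/(1+ψ₂(Kᵢ−1)) = 0.
Feasibility: ΣzᵢKᵢ = 1.510, Σzᵢ/Kᵢ = 1.174 — both > 1, two phases present.
Iterate (Newton) starting at ψ₂ = 0.5:
  ψ₂ = 0.500: g = 0.0074, g' = -0.470 → ψ₂ = 0.516
Converged at ψ₂ = 0.516.
  acetaldehyde: x = 0.094, y = 0.383
  benzene: x = 0.309, y = 0.229
  cyclohexane: x = 0.597, y = 0.388

x_benzene (drum 2) = 0.309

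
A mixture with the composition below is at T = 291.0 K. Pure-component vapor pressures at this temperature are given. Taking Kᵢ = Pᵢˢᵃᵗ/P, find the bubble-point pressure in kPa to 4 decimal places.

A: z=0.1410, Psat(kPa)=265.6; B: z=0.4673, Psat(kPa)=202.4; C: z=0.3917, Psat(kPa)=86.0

At the bubble point ψ → 0, so ΣzᵢKᵢ = 1 with Kᵢ = Pᵢˢᵃᵗ/P ⇒ P = ΣzᵢPᵢˢᵃᵗ.
P = 0.1410·265.6 + 0.4673·202.4 + 0.3917·86.0 = 165.7173 kPa

Pbub = 165.7173 kPa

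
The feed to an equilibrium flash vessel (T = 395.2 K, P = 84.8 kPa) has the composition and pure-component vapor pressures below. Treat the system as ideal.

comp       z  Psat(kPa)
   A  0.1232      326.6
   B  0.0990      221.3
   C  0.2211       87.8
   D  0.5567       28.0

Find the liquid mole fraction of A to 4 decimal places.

Raoult's law: Kᵢ = Pᵢˢᵃᵗ/P = Pᵢˢᵃᵗ/84.8.
  K_A = 326.6/84.8 = 3.851415, K_B = 221.3/84.8 = 2.609670, K_C = 87.8/84.8 = 1.035377, K_D = 28.0/84.8 = 0.330189
Rachford–Rice: g(ψ) = Σ zᵢ(Kᵢ−1)/(1+ψ(Kᵢ−1)) = 0.
Feasibility: ΣzᵢKᵢ = 1.1456, Σzᵢ/Kᵢ = 1.9695 — both > 1, two phases present.
Iterate (Newton) starting at ψ = 0.5:
  ψ = 0.5000: g = -0.31985, g' = -0.8139 → ψ = 0.1070
  ψ = 0.1070: g = 0.01122, g' = -1.0648 → ψ = 0.1176
  ψ = 0.1176: g = 0.00014, g' = -1.0378 → ψ = 0.1177
Converged at ψ = 0.1177.
Compositions from xᵢ = zᵢ/(1+ψ(Kᵢ−1)), yᵢ = Kᵢxᵢ:
  A: x = 0.0922, y = 0.3553
  B: x = 0.0832, y = 0.2172
  C: x = 0.2202, y = 0.2280
  D: x = 0.6043, y = 0.1995

x_A = 0.0922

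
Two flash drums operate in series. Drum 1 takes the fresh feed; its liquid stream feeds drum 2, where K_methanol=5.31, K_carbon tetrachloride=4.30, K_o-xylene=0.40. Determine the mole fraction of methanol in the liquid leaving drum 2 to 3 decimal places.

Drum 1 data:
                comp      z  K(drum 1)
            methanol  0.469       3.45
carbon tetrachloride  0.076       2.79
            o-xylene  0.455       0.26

x_methanol (drum 2) = 0.104

Drum 1:
Rachford–Rice: g(ψ₁) = Σ zᵢ(Kᵢ−1)/(1+ψ₁(Kᵢ−1)) = 0.
g(0) = ΣzᵢKᵢ − 1 = 0.948 and g(1) = 1 − Σzᵢ/Kᵢ = -0.913, so a root lies in (0, 1).
Newton–Raphson from ψ₁ = 0.59:
  ψ₁ = 0.590: g = -0.0616, g' = -1.313 → ψ₁ = 0.543
  ψ₁ = 0.543: g = -0.0009, g' = -1.277 → ψ₁ = 0.542
Converged at ψ₁ = 0.542.
Drum-1 compositions:
  methanol: x = 0.201, y = 0.695
  carbon tetrachloride: x = 0.039, y = 0.108
  o-xylene: x = 0.760, y = 0.198
Drum-2 feed = drum-1 liquid: z₂ = (0.2014, 0.0386, 0.7600).
Drum 2:
Material balance + equilibrium reduce to Σ zᵢ(Kᵢ−1)/(1+ψ₂(Kᵢ−1)) = 0.
Check two-phase: ΣzᵢKᵢ = 1.539 > 1 and Σzᵢ/Kᵢ = 1.947 > 1, so g(0) = 0.539 > 0 and g(1) = -0.947 < 0.
Newton iteration, ψ₂⁰ = 0.5:
  ψ₂ = 0.500: g = -0.3283, g' = -0.994 → ψ₂ = 0.170
  ψ₂ = 0.170: g = 0.0752, g' = -1.760 → ψ₂ = 0.212
  ψ₂ = 0.212: g = 0.0053, g' = -1.524 → ψ₂ = 0.216
Converged at ψ₂ = 0.216.
  methanol: x = 0.104, y = 0.554
  carbon tetrachloride: x = 0.023, y = 0.097
  o-xylene: x = 0.873, y = 0.349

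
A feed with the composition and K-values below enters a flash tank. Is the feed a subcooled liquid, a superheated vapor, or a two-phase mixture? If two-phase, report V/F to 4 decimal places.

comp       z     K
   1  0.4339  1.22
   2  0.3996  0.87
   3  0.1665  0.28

subcooled liquid

ΣzᵢKᵢ = 0.9236; Σzᵢ/Kᵢ = 1.4096.
Since ΣzᵢKᵢ < 1 the mixture is below its bubble point — single liquid phase.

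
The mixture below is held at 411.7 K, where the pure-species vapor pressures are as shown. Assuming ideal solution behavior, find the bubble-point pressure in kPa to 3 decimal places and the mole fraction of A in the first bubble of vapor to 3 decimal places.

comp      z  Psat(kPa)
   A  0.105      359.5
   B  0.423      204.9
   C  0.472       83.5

Pbub = 163.832 kPa, y_A = 0.230

At the bubble point ψ → 0, so ΣzᵢKᵢ = 1 with Kᵢ = Pᵢˢᵃᵗ/P ⇒ P = ΣzᵢPᵢˢᵃᵗ.
P = 0.105·359.5 + 0.423·204.9 + 0.472·83.5 = 163.832 kPa
yᵢ = zᵢPᵢˢᵃᵗ/P ⇒ y_A = 0.105·359.5/163.832 = 0.230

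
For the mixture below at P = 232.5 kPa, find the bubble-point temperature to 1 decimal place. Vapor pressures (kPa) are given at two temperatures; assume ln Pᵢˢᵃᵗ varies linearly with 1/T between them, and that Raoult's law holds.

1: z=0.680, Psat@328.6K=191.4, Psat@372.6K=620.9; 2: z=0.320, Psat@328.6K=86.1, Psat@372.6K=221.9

Bubble-point temperature: ΣzᵢPᵢˢᵃᵗ(T) = P. Interpolate ln Pᵢˢᵃᵗ = aᵢ + bᵢ/T.
  T = 328.6 K: ΣzᵢPᵢˢᵃᵗ = 157.70 kPa
  T = 372.6 K: ΣzᵢPᵢˢᵃᵗ = 493.22 kPa
  T = 350.6 K: ΣzᵢPᵢˢᵃᵗ = 288.80 kPa
  T = 339.6 K: ΣzᵢPᵢˢᵃᵗ = 215.46 kPa
  T = 345.1 K: ΣzᵢPᵢˢᵃᵗ = 250.02 kPa
  T = 342.4 K: ΣzᵢPᵢˢᵃᵗ = 232.54 kPa
Interpolating between 339.6 K and 342.4 K gives T ≈ 342.4 K.

T = 342.4 K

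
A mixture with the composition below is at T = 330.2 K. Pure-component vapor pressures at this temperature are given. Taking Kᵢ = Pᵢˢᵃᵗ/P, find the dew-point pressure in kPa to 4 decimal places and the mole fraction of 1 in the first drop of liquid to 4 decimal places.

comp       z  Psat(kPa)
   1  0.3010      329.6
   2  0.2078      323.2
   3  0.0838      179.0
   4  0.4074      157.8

At the dew point ψ → 1, so Σzᵢ/Kᵢ = 1 with Kᵢ = Pᵢˢᵃᵗ/P ⇒ 1/P = Σzᵢ/Pᵢˢᵃᵗ.
1/P = 0.3010/329.6 + 0.2078/323.2 + 0.0838/179.0 + 0.4074/157.8 = 0.0046061 ⇒ P = 217.1044 kPa
xᵢ = zᵢP/Pᵢˢᵃᵗ ⇒ x_1 = 0.3010·217.1044/329.6 = 0.1983

Pdew = 217.1044 kPa, x_1 = 0.1983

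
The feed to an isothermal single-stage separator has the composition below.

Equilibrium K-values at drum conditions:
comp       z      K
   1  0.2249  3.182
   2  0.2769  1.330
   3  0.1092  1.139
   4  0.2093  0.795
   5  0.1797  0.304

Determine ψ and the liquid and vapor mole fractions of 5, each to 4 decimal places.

ψ = 0.6776, x_5 = 0.3401, y_5 = 0.1034

Material balance + equilibrium reduce to Σ zᵢ(Kᵢ−1)/(1+ψ(Kᵢ−1)) = 0.
Feasibility: ΣzᵢKᵢ = 1.4293, Σzᵢ/Kᵢ = 1.2291 — both > 1, two phases present.
Iterate (Newton) starting at ψ = 0.54:
  ψ = 0.5400: g = 0.06833, g' = -0.4838 → ψ = 0.6812
  ψ = 0.6812: g = -0.00188, g' = -0.5217 → ψ = 0.6776
Converged at ψ = 0.6776.
Compositions from xᵢ = zᵢ/(1+ψ(Kᵢ−1)), yᵢ = Kᵢxᵢ:
  1: x = 0.0907, y = 0.2887
  2: x = 0.2263, y = 0.3010
  3: x = 0.0998, y = 0.1137
  4: x = 0.2431, y = 0.1932
  5: x = 0.3401, y = 0.1034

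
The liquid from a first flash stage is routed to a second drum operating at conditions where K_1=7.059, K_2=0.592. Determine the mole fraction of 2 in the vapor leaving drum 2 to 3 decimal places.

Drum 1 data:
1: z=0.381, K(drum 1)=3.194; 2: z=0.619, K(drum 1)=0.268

y_2 (drum 2) = 0.555

Drum 1:
Rachford–Rice: g(ψ₁) = Σ zᵢ(Kᵢ−1)/(1+ψ₁(Kᵢ−1)) = 0.
Check two-phase: ΣzᵢKᵢ = 1.383 > 1 and Σzᵢ/Kᵢ = 2.429 > 1, so g(0) = 0.383 > 0 and g(1) = -1.429 < 0.
Iterate (Newton) starting at ψ₁ = 0.5:
  ψ₁ = 0.500: g = -0.3161, g' = -1.242 → ψ₁ = 0.246
  ψ₁ = 0.246: g = -0.0092, g' = -1.268 → ψ₁ = 0.238
Converged at ψ₁ = 0.238.
Drum-1 compositions:
  1: x = 0.250, y = 0.799
  2: x = 0.750, y = 0.201
Drum-2 feed = drum-1 liquid: z₂ = (0.2502, 0.7498).
Drum 2:
Rachford–Rice: g(ψ₂) = Σ zᵢ(Kᵢ−1)/(1+ψ₂(Kᵢ−1)) = 0.
g(0) = ΣzᵢKᵢ − 1 = 1.210 and g(1) = 1 − Σzᵢ/Kᵢ = -0.302, so a root lies in (0, 1).
Newton–Raphson from ψ₂ = 0.54:
  ψ₂ = 0.540: g = -0.0375, g' = -0.709 → ψ₂ = 0.487
  ψ₂ = 0.487: g = 0.0019, g' = -0.783 → ψ₂ = 0.489
Converged at ψ₂ = 0.489.
  1: x = 0.063, y = 0.445
  2: x = 0.937, y = 0.555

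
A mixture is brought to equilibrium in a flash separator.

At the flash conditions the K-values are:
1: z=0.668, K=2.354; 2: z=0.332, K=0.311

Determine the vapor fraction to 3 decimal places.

Rachford–Rice: g(ψ) = Σ zᵢ(Kᵢ−1)/(1+ψ(Kᵢ−1)) = 0.
Feasibility: ΣzᵢKᵢ = 1.676, Σzᵢ/Kᵢ = 1.351 — both > 1, two phases present.
Iterate (Newton) starting at ψ = 0.41:
  ψ = 0.410: g = 0.2628, g' = -0.813 → ψ = 0.733
  ψ = 0.733: g = -0.0086, g' = -0.952 → ψ = 0.724
Converged at ψ = 0.724.

ψ = 0.724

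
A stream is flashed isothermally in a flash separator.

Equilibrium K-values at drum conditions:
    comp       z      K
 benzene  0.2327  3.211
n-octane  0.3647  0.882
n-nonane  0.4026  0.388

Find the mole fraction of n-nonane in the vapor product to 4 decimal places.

y_n-nonane = 0.1837

Rachford–Rice: g(ψ) = Σ zᵢ(Kᵢ−1)/(1+ψ(Kᵢ−1)) = 0.
Check two-phase: ΣzᵢKᵢ = 1.2251 > 1 and Σzᵢ/Kᵢ = 1.5236 > 1, so g(0) = 0.2251 > 0 and g(1) = -0.5236 < 0.
Newton iteration, ψ⁰ = 0.5:
  ψ = 0.5000: g = -0.15640, g' = -0.5754 → ψ = 0.2282
  ψ = 0.2282: g = 0.01135, g' = -0.7116 → ψ = 0.2441
  ψ = 0.2441: g = 0.00015, g' = -0.6936 → ψ = 0.2444
Converged at ψ = 0.2444.
Compositions from xᵢ = zᵢ/(1+ψ(Kᵢ−1)), yᵢ = Kᵢxᵢ:
  benzene: x = 0.1511, y = 0.4851
  n-octane: x = 0.3755, y = 0.3312
  n-nonane: x = 0.4734, y = 0.1837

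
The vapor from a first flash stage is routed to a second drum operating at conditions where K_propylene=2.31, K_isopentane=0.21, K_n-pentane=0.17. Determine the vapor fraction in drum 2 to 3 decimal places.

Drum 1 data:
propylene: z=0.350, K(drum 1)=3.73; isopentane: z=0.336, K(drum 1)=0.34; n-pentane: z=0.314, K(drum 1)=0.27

V/F (drum 2) = 0.750

Drum 1:
Material balance + equilibrium reduce to Σ zᵢ(Kᵢ−1)/(1+ψ₁(Kᵢ−1)) = 0.
g(0) = ΣzᵢKᵢ − 1 = 0.505 and g(1) = 1 − Σzᵢ/Kᵢ = -1.245, so a root lies in (0, 1).
Newton iteration, ψ₁⁰ = 0.5:
  ψ₁ = 0.500: g = -0.2879, g' = -1.207 → ψ₁ = 0.262
  ψ₁ = 0.262: g = 0.0062, g' = -1.357 → ψ₁ = 0.266
Converged at ψ₁ = 0.266.
Drum-1 compositions:
  propylene: x = 0.203, y = 0.756
  isopentane: x = 0.408, y = 0.139
  n-pentane: x = 0.390, y = 0.105
Drum-2 feed = drum-1 vapor: z₂ = (0.7562, 0.1386, 0.1052).
Drum 2:
Newton–Raphson from ψ₂ = 0.62:
  ψ₂ = 0.620: g = 0.1522, g' = -1.035 → ψ₂ = 0.767
  ψ₂ = 0.767: g = -0.0240, g' = -1.429 → ψ₂ = 0.750
Converged at ψ₂ = 0.750.
  propylene: x = 0.381, y = 0.881
  isopentane: x = 0.340, y = 0.071
  n-pentane: x = 0.279, y = 0.047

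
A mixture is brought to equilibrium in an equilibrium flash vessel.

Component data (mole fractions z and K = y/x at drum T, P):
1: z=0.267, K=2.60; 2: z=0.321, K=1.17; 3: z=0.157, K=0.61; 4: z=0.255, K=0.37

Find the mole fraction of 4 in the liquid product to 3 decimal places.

Material balance + equilibrium reduce to Σ zᵢ(Kᵢ−1)/(1+ψ(Kᵢ−1)) = 0.
Feasibility: ΣzᵢKᵢ = 1.260, Σzᵢ/Kᵢ = 1.324 — both > 1, two phases present.
Newton iteration, ψ⁰ = 0.5:
  ψ = 0.500: g = -0.0230, g' = -0.471 → ψ = 0.451
Converged at ψ = 0.451.
Compositions from xᵢ = zᵢ/(1+ψ(Kᵢ−1)), yᵢ = Kᵢxᵢ:
  1: x = 0.155, y = 0.403
  2: x = 0.298, y = 0.349
  3: x = 0.191, y = 0.116
  4: x = 0.356, y = 0.132

x_4 = 0.356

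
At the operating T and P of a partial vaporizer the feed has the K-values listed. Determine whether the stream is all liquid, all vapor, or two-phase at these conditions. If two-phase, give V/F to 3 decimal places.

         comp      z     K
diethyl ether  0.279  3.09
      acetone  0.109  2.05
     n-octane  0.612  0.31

two-phase, V/F = 0.215

ΣzᵢKᵢ = 1.275; Σzᵢ/Kᵢ = 2.118.
Both exceed 1, so a two-phase solution exists.
Newton iteration, ψ⁰ = 0.5:
  ψ = 0.500: g = -0.2845, g' = -1.022 → ψ = 0.222
  ψ = 0.222: g = -0.0072, g' = -1.054 → ψ = 0.215
Converged at ψ = 0.215.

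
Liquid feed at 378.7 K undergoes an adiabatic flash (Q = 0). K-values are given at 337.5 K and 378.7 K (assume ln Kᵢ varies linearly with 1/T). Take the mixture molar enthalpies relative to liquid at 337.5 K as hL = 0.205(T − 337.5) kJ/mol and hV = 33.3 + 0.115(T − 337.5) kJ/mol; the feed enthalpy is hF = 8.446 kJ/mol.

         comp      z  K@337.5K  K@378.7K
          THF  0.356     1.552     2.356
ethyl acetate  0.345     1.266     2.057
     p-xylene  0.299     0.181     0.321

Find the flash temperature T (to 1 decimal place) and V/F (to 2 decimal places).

Adiabatic flash: solve Rachford–Rice at each trial T, then check hF = ψ·hV(T) + (1−ψ)·hL(T).
  T = 337.5 K: K = (1.552, 1.266, 0.181), RR gives ψ = 0.125, H_out = 4.147 kJ/mol
  T = 378.7 K: K = (2.356, 2.057, 0.321), RR gives ψ = 0.783, H_out = 31.622 kJ/mol
  T = 358.1 K: K = (1.935, 1.636, 0.245), RR gives ψ = 0.545, H_out = 21.362 kJ/mol
  T = 347.8 K: K = (1.739, 1.445, 0.212), RR gives ψ = 0.380, H_out = 14.415 kJ/mol
  T = 342.6 K: K = (1.643, 1.353, 0.196), RR gives ψ = 0.268, H_out = 9.848 kJ/mol
  T = 340.1 K: K = (1.598, 1.310, 0.188), RR gives ψ = 0.203, H_out = 7.243 kJ/mol
  T = 341.4 K: K = (1.622, 1.332, 0.192), RR gives ψ = 0.238, H_out = 8.638 kJ/mol
Linear interpolation between T = 340.1 (H_out = 7.243) and T = 341.4 (H_out = 8.638) on hF = 8.446 gives T ≈ 341.2 K, at which ψ = 0.23.

T = 341.2 K, V/F = 0.23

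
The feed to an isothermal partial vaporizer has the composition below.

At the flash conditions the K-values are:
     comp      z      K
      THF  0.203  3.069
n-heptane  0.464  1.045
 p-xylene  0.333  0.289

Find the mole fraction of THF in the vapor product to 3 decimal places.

y_THF = 0.402

Rachford–Rice: g(ψ) = Σ zᵢ(Kᵢ−1)/(1+ψ(Kᵢ−1)) = 0.
Feasibility: ΣzᵢKᵢ = 1.204, Σzᵢ/Kᵢ = 1.662 — both > 1, two phases present.
Newton iteration, ψ⁰ = 0.57:
  ψ = 0.570: g = -0.1850, g' = -0.660 → ψ = 0.290
  ψ = 0.290: g = -0.0149, g' = -0.608 → ψ = 0.265
Converged at ψ = 0.265.
Compositions from xᵢ = zᵢ/(1+ψ(Kᵢ−1)), yᵢ = Kᵢxᵢ:
  THF: x = 0.131, y = 0.402
  n-heptane: x = 0.459, y = 0.479
  p-xylene: x = 0.410, y = 0.119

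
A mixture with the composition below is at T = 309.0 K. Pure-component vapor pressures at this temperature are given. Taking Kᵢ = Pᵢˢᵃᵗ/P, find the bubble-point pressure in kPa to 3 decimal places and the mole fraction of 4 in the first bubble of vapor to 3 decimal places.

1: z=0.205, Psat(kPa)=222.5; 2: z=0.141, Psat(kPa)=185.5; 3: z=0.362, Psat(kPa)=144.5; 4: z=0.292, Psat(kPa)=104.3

At the bubble point ψ → 0, so ΣzᵢKᵢ = 1 with Kᵢ = Pᵢˢᵃᵗ/P ⇒ P = ΣzᵢPᵢˢᵃᵗ.
P = 0.205·222.5 + 0.141·185.5 + 0.362·144.5 + 0.292·104.3 = 154.533 kPa
yᵢ = zᵢPᵢˢᵃᵗ/P ⇒ y_4 = 0.292·104.3/154.533 = 0.197

Pbub = 154.533 kPa, y_4 = 0.197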